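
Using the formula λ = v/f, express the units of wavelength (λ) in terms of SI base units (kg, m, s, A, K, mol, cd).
Units of each symbol in λ = v/f:
  v (wave speed): m/s
  f (frequency): 1/s  → in the denominator, contributes s

Multiplying the contributions: [m/s] · [s]
Adding exponents of each base unit: m: 1
SI base units of wavelength: m

Answer: m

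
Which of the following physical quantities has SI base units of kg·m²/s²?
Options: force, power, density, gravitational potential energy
Checking the SI base units of each option:
  force (F = ma): kg·m/s²  ✗
  power (P = W/t): kg·m²/s³  ✗
  density (ρ = m/V): kg/m³  ✗
  gravitational potential energy (U = -GMm/r): kg·m²/s²  ✓ matches

Only gravitational potential energy has units kg·m²/s².

Answer: gravitational potential energy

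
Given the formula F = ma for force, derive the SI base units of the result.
Units of each symbol in F = ma:
  m (mass): kg
  a (acceleration): m/s²

Multiplying the contributions: [kg] · [m/s²]
Adding exponents of each base unit: kg: 1, m: 1, s: -2
SI base units of force: kg·m/s²

Answer: kg·m/s²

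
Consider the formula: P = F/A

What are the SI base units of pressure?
Units of each symbol in P = F/A:
  F (force): kg·m/s²
  A (area): m²  → in the denominator, contributes 1/m²

Multiplying the contributions: [kg·m/s²] · [1/m²]
Adding exponents of each base unit: kg: 1, m: -1, s: -2
SI base units of pressure: kg/(m·s²)

Answer: kg/(m·s²)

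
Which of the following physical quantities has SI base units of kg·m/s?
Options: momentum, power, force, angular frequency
Checking the SI base units of each option:
  momentum (p = mv): kg·m/s  ✓ matches
  power (P = W/t): kg·m²/s³  ✗
  force (F = ma): kg·m/s²  ✗
  angular frequency (ω = 2πf): 1/s  ✗

Only momentum has units kg·m/s.

Answer: momentum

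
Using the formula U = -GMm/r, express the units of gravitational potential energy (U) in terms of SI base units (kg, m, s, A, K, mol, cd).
Units of each symbol in U = -GMm/r:
  G (gravitational constant): m³/(kg·s²)
  M (mass): kg
  m (mass): kg
  r (distance): m  → in the denominator, contributes 1/m
  The minus sign does not affect the units.

Multiplying the contributions: [m³/(kg·s²)] · [kg] · [kg] · [1/m]
Adding exponents of each base unit: kg: 1, m: 2, s: -2
SI base units of gravitational potential energy: kg·m²/s²

Answer: kg·m²/s²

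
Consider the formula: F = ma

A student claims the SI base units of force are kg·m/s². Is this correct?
Units of each symbol in F = ma:
  m (mass): kg
  a (acceleration): m/s²

Multiplying the contributions: [kg] · [m/s²]
Adding exponents of each base unit: kg: 1, m: 1, s: -2
SI base units of force: kg·m/s²

The claimed units kg·m/s² match the derived units, so the claim is correct.

Answer: Yes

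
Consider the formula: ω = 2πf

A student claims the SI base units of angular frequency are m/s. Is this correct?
Units of each symbol in ω = 2πf:
  f (frequency): 1/s
  The factor 2π is dimensionless.

Multiplying the contributions: [1/s]
Adding exponents of each base unit: s: -1
SI base units of angular frequency: 1/s

The claimed units m/s (exponents m: 1, s: -1) do not match the derived units 1/s (exponents s: -1), so the claim is incorrect.

Answer: No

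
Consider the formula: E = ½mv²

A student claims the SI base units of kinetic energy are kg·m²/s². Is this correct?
Units of each symbol in E = ½mv²:
  m (mass): kg
  v (speed): m/s  → to the power 2, contributes m²/s²
  The factor ½ is dimensionless.

Multiplying the contributions: [kg] · [m²/s²]
Adding exponents of each base unit: kg: 1, m: 2, s: -2
SI base units of kinetic energy: kg·m²/s²

The claimed units kg·m²/s² match the derived units, so the claim is correct.

Answer: Yes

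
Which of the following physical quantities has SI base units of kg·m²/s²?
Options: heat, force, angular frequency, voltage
Checking the SI base units of each option:
  heat (Q = mcΔT): kg·m²/s²  ✓ matches
  force (F = ma): kg·m/s²  ✗
  angular frequency (ω = 2πf): 1/s  ✗
  voltage (V = IR): kg·m²/(s³·A)  ✗

Only heat has units kg·m²/s².

Answer: heat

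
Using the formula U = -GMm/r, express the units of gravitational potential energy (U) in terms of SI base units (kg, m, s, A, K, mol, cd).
Units of each symbol in U = -GMm/r:
  G (gravitational constant): m³/(kg·s²)
  M (mass): kg
  m (mass): kg
  r (distance): m  → in the denominator, contributes 1/m
  The minus sign does not affect the units.

Multiplying the contributions: [m³/(kg·s²)] · [kg] · [kg] · [1/m]
Adding exponents of each base unit: kg: 1, m: 2, s: -2
SI base units of gravitational potential energy: kg·m²/s²

Answer: kg·m²/s²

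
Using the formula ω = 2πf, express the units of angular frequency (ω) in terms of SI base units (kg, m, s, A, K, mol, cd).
Units of each symbol in ω = 2πf:
  f (frequency): 1/s
  The factor 2π is dimensionless.

Multiplying the contributions: [1/s]
Adding exponents of each base unit: s: -1
SI base units of angular frequency: 1/s

Answer: 1/s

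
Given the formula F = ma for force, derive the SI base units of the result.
Units of each symbol in F = ma:
  m (mass): kg
  a (acceleration): m/s²

Multiplying the contributions: [kg] · [m/s²]
Adding exponents of each base unit: kg: 1, m: 1, s: -2
SI base units of force: kg·m/s²

Answer: kg·m/s²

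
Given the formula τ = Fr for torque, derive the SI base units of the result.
Units of each symbol in τ = Fr:
  F (force): kg·m/s²
  r (lever arm): m

Multiplying the contributions: [kg·m/s²] · [m]
Adding exponents of each base unit: kg: 1, m: 2, s: -2
SI base units of torque: kg·m²/s²

Answer: kg·m²/s²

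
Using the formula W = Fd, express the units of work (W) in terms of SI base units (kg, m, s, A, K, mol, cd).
Units of each symbol in W = Fd:
  F (force): kg·m/s²
  d (displacement): m

Multiplying the contributions: [kg·m/s²] · [m]
Adding exponents of each base unit: kg: 1, m: 2, s: -2
SI base units of work: kg·m²/s²

Answer: kg·m²/s²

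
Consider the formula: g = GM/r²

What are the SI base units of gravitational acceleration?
Units of each symbol in g = GM/r²:
  G (gravitational constant): m³/(kg·s²)
  M (mass): kg
  r (distance): m  → to the power 2 in the denominator, contributes 1/m²

Multiplying the contributions: [m³/(kg·s²)] · [kg] · [1/m²]
Adding exponents of each base unit: m: 1, s: -2
SI base units of gravitational acceleration: m/s²

Answer: m/s²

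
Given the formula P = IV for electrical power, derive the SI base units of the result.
Units of each symbol in P = IV:
  I (current): A
  V (voltage, in volts): kg·m²/(s³·A)

Multiplying the contributions: [A] · [kg·m²/(s³·A)]
Adding exponents of each base unit: kg: 1, m: 2, s: -3
SI base units of electrical power: kg·m²/s³

Answer: kg·m²/s³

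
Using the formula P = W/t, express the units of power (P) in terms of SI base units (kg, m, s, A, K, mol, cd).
Units of each symbol in P = W/t:
  W (work): kg·m²/s²
  t (time): s  → in the denominator, contributes 1/s

Multiplying the contributions: [kg·m²/s²] · [1/s]
Adding exponents of each base unit: kg: 1, m: 2, s: -3
SI base units of power: kg·m²/s³

Answer: kg·m²/s³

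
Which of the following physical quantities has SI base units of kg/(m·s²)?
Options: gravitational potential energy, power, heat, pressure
Checking the SI base units of each option:
  gravitational potential energy (U = -GMm/r): kg·m²/s²  ✗
  power (P = W/t): kg·m²/s³  ✗
  heat (Q = mcΔT): kg·m²/s²  ✗
  pressure (P = F/A): kg/(m·s²)  ✓ matches

Only pressure has units kg/(m·s²).

Answer: pressure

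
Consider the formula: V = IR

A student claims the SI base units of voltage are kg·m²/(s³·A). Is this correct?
Units of each symbol in V = IR:
  I (current): A
  R (resistance, in ohms): kg·m²/(s³·A²)

Multiplying the contributions: [A] · [kg·m²/(s³·A²)]
Adding exponents of each base unit: kg: 1, m: 2, s: -3, A: -1
SI base units of voltage: kg·m²/(s³·A)

The claimed units kg·m²/(s³·A) match the derived units, so the claim is correct.

Answer: Yes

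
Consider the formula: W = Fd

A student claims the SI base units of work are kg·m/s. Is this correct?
Units of each symbol in W = Fd:
  F (force): kg·m/s²
  d (displacement): m

Multiplying the contributions: [kg·m/s²] · [m]
Adding exponents of each base unit: kg: 1, m: 2, s: -2
SI base units of work: kg·m²/s²

The claimed units kg·m/s (exponents kg: 1, m: 1, s: -1) do not match the derived units kg·m²/s² (exponents kg: 1, m: 2, s: -2), so the claim is incorrect.

Answer: No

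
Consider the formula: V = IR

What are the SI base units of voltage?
Units of each symbol in V = IR:
  I (current): A
  R (resistance, in ohms): kg·m²/(s³·A²)

Multiplying the contributions: [A] · [kg·m²/(s³·A²)]
Adding exponents of each base unit: kg: 1, m: 2, s: -3, A: -1
SI base units of voltage: kg·m²/(s³·A)

Answer: kg·m²/(s³·A)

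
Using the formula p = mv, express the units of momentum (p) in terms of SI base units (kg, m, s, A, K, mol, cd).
Units of each symbol in p = mv:
  m (mass): kg
  v (velocity): m/s

Multiplying the contributions: [kg] · [m/s]
Adding exponents of each base unit: kg: 1, m: 1, s: -1
SI base units of momentum: kg·m/s

Answer: kg·m/s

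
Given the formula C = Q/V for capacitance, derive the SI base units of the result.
Units of each symbol in C = Q/V:
  Q (charge, in coulombs): s·A
  V (voltage, in volts): kg·m²/(s³·A)  → in the denominator, contributes s³·A/(kg·m²)

Multiplying the contributions: [s·A] · [s³·A/(kg·m²)]
Adding exponents of each base unit: kg: -1, m: -2, s: 4, A: 2
SI base units of capacitance: s⁴·A²/(kg·m²)

Answer: s⁴·A²/(kg·m²)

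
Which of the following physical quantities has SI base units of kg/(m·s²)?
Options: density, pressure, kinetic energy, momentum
Checking the SI base units of each option:
  density (ρ = m/V): kg/m³  ✗
  pressure (P = F/A): kg/(m·s²)  ✓ matches
  kinetic energy (E = ½mv²): kg·m²/s²  ✗
  momentum (p = mv): kg·m/s  ✗

Only pressure has units kg/(m·s²).

Answer: pressure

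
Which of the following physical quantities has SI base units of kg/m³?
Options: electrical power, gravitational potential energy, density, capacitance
Checking the SI base units of each option:
  electrical power (P = IV): kg·m²/s³  ✗
  gravitational potential energy (U = -GMm/r): kg·m²/s²  ✗
  density (ρ = m/V): kg/m³  ✓ matches
  capacitance (C = Q/V): s⁴·A²/(kg·m²)  ✗

Only density has units kg/m³.

Answer: density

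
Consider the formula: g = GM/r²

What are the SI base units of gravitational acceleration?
Units of each symbol in g = GM/r²:
  G (gravitational constant): m³/(kg·s²)
  M (mass): kg
  r (distance): m  → to the power 2 in the denominator, contributes 1/m²

Multiplying the contributions: [m³/(kg·s²)] · [kg] · [1/m²]
Adding exponents of each base unit: m: 1, s: -2
SI base units of gravitational acceleration: m/s²

Answer: m/s²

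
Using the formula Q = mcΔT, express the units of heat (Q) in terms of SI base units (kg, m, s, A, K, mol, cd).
Units of each symbol in Q = mcΔT:
  m (mass): kg
  c (specific heat capacity, in J/(kg·K)): m²/(s²·K)
  ΔT (temperature change): K

Multiplying the contributions: [kg] · [m²/(s²·K)] · [K]
Adding exponents of each base unit: kg: 1, m: 2, s: -2
SI base units of heat: kg·m²/s²

Answer: kg·m²/s²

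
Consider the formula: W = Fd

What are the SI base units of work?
Units of each symbol in W = Fd:
  F (force): kg·m/s²
  d (displacement): m

Multiplying the contributions: [kg·m/s²] · [m]
Adding exponents of each base unit: kg: 1, m: 2, s: -2
SI base units of work: kg·m²/s²

Answer: kg·m²/s²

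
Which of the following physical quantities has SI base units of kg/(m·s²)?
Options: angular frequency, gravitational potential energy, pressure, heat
Checking the SI base units of each option:
  angular frequency (ω = 2πf): 1/s  ✗
  gravitational potential energy (U = -GMm/r): kg·m²/s²  ✗
  pressure (P = F/A): kg/(m·s²)  ✓ matches
  heat (Q = mcΔT): kg·m²/s²  ✗

Only pressure has units kg/(m·s²).

Answer: pressure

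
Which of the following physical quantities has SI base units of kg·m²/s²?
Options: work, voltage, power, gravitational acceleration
Checking the SI base units of each option:
  work (W = Fd): kg·m²/s²  ✓ matches
  voltage (V = IR): kg·m²/(s³·A)  ✗
  power (P = W/t): kg·m²/s³  ✗
  gravitational acceleration (g = GM/r²): m/s²  ✗

Only work has units kg·m²/s².

Answer: work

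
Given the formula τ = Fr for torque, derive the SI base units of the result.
Units of each symbol in τ = Fr:
  F (force): kg·m/s²
  r (lever arm): m

Multiplying the contributions: [kg·m/s²] · [m]
Adding exponents of each base unit: kg: 1, m: 2, s: -2
SI base units of torque: kg·m²/s²

Answer: kg·m²/s²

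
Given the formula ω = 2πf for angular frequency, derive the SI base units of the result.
Units of each symbol in ω = 2πf:
  f (frequency): 1/s
  The factor 2π is dimensionless.

Multiplying the contributions: [1/s]
Adding exponents of each base unit: s: -1
SI base units of angular frequency: 1/s

Answer: 1/s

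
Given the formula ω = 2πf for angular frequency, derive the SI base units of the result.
Units of each symbol in ω = 2πf:
  f (frequency): 1/s
  The factor 2π is dimensionless.

Multiplying the contributions: [1/s]
Adding exponents of each base unit: s: -1
SI base units of angular frequency: 1/s

Answer: 1/s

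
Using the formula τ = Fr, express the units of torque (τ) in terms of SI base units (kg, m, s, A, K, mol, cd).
Units of each symbol in τ = Fr:
  F (force): kg·m/s²
  r (lever arm): m

Multiplying the contributions: [kg·m/s²] · [m]
Adding exponents of each base unit: kg: 1, m: 2, s: -2
SI base units of torque: kg·m²/s²

Answer: kg·m²/s²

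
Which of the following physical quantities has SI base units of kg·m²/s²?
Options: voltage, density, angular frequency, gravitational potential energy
Checking the SI base units of each option:
  voltage (V = IR): kg·m²/(s³·A)  ✗
  density (ρ = m/V): kg/m³  ✗
  angular frequency (ω = 2πf): 1/s  ✗
  gravitational potential energy (U = -GMm/r): kg·m²/s²  ✓ matches

Only gravitational potential energy has units kg·m²/s².

Answer: gravitational potential energy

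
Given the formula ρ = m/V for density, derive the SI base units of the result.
Units of each symbol in ρ = m/V:
  m (mass): kg
  V (volume): m³  → in the denominator, contributes 1/m³

Multiplying the contributions: [kg] · [1/m³]
Adding exponents of each base unit: kg: 1, m: -3
SI base units of density: kg/m³

Answer: kg/m³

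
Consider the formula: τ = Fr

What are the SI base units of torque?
Units of each symbol in τ = Fr:
  F (force): kg·m/s²
  r (lever arm): m

Multiplying the contributions: [kg·m/s²] · [m]
Adding exponents of each base unit: kg: 1, m: 2, s: -2
SI base units of torque: kg·m²/s²

Answer: kg·m²/s²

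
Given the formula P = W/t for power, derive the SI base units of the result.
Units of each symbol in P = W/t:
  W (work): kg·m²/s²
  t (time): s  → in the denominator, contributes 1/s

Multiplying the contributions: [kg·m²/s²] · [1/s]
Adding exponents of each base unit: kg: 1, m: 2, s: -3
SI base units of power: kg·m²/s³

Answer: kg·m²/s³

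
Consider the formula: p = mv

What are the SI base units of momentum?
Units of each symbol in p = mv:
  m (mass): kg
  v (velocity): m/s

Multiplying the contributions: [kg] · [m/s]
Adding exponents of each base unit: kg: 1, m: 1, s: -1
SI base units of momentum: kg·m/s

Answer: kg·m/s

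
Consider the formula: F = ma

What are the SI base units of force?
Units of each symbol in F = ma:
  m (mass): kg
  a (acceleration): m/s²

Multiplying the contributions: [kg] · [m/s²]
Adding exponents of each base unit: kg: 1, m: 1, s: -2
SI base units of force: kg·m/s²

Answer: kg·m/s²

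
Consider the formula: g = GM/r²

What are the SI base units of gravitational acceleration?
Units of each symbol in g = GM/r²:
  G (gravitational constant): m³/(kg·s²)
  M (mass): kg
  r (distance): m  → to the power 2 in the denominator, contributes 1/m²

Multiplying the contributions: [m³/(kg·s²)] · [kg] · [1/m²]
Adding exponents of each base unit: m: 1, s: -2
SI base units of gravitational acceleration: m/s²

Answer: m/s²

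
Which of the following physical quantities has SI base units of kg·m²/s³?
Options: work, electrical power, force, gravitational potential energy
Checking the SI base units of each option:
  work (W = Fd): kg·m²/s²  ✗
  electrical power (P = IV): kg·m²/s³  ✓ matches
  force (F = ma): kg·m/s²  ✗
  gravitational potential energy (U = -GMm/r): kg·m²/s²  ✗

Only electrical power has units kg·m²/s³.

Answer: electrical power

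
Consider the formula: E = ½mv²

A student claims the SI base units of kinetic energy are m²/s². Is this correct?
Units of each symbol in E = ½mv²:
  m (mass): kg
  v (speed): m/s  → to the power 2, contributes m²/s²
  The factor ½ is dimensionless.

Multiplying the contributions: [kg] · [m²/s²]
Adding exponents of each base unit: kg: 1, m: 2, s: -2
SI base units of kinetic energy: kg·m²/s²

The claimed units m²/s² (exponents m: 2, s: -2) do not match the derived units kg·m²/s² (exponents kg: 1, m: 2, s: -2), so the claim is incorrect.

Answer: No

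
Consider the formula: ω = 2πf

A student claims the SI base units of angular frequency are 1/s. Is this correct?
Units of each symbol in ω = 2πf:
  f (frequency): 1/s
  The factor 2π is dimensionless.

Multiplying the contributions: [1/s]
Adding exponents of each base unit: s: -1
SI base units of angular frequency: 1/s

The claimed units 1/s match the derived units, so the claim is correct.

Answer: Yes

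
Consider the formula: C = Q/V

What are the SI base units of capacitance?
Units of each symbol in C = Q/V:
  Q (charge, in coulombs): s·A
  V (voltage, in volts): kg·m²/(s³·A)  → in the denominator, contributes s³·A/(kg·m²)

Multiplying the contributions: [s·A] · [s³·A/(kg·m²)]
Adding exponents of each base unit: kg: -1, m: -2, s: 4, A: 2
SI base units of capacitance: s⁴·A²/(kg·m²)

Answer: s⁴·A²/(kg·m²)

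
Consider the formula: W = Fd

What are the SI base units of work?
Units of each symbol in W = Fd:
  F (force): kg·m/s²
  d (displacement): m

Multiplying the contributions: [kg·m/s²] · [m]
Adding exponents of each base unit: kg: 1, m: 2, s: -2
SI base units of work: kg·m²/s²

Answer: kg·m²/s²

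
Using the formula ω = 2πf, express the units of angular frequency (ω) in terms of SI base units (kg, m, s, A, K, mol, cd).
Units of each symbol in ω = 2πf:
  f (frequency): 1/s
  The factor 2π is dimensionless.

Multiplying the contributions: [1/s]
Adding exponents of each base unit: s: -1
SI base units of angular frequency: 1/s

Answer: 1/s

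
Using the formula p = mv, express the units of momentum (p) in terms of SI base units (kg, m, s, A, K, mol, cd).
Units of each symbol in p = mv:
  m (mass): kg
  v (velocity): m/s

Multiplying the contributions: [kg] · [m/s]
Adding exponents of each base unit: kg: 1, m: 1, s: -1
SI base units of momentum: kg·m/s

Answer: kg·m/s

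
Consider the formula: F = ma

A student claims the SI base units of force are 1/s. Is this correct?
Units of each symbol in F = ma:
  m (mass): kg
  a (acceleration): m/s²

Multiplying the contributions: [kg] · [m/s²]
Adding exponents of each base unit: kg: 1, m: 1, s: -2
SI base units of force: kg·m/s²

The claimed units 1/s (exponents s: -1) do not match the derived units kg·m/s² (exponents kg: 1, m: 1, s: -2), so the claim is incorrect.

Answer: No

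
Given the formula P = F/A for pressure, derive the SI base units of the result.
Units of each symbol in P = F/A:
  F (force): kg·m/s²
  A (area): m²  → in the denominator, contributes 1/m²

Multiplying the contributions: [kg·m/s²] · [1/m²]
Adding exponents of each base unit: kg: 1, m: -1, s: -2
SI base units of pressure: kg/(m·s²)

Answer: kg/(m·s²)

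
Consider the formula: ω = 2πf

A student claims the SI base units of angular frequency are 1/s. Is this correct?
Units of each symbol in ω = 2πf:
  f (frequency): 1/s
  The factor 2π is dimensionless.

Multiplying the contributions: [1/s]
Adding exponents of each base unit: s: -1
SI base units of angular frequency: 1/s

The claimed units 1/s match the derived units, so the claim is correct.

Answer: Yes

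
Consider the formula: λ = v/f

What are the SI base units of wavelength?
Units of each symbol in λ = v/f:
  v (wave speed): m/s
  f (frequency): 1/s  → in the denominator, contributes s

Multiplying the contributions: [m/s] · [s]
Adding exponents of each base unit: m: 1
SI base units of wavelength: m

Answer: m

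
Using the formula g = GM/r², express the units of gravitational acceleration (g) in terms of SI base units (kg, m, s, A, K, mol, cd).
Units of each symbol in g = GM/r²:
  G (gravitational constant): m³/(kg·s²)
  M (mass): kg
  r (distance): m  → to the power 2 in the denominator, contributes 1/m²

Multiplying the contributions: [m³/(kg·s²)] · [kg] · [1/m²]
Adding exponents of each base unit: m: 1, s: -2
SI base units of gravitational acceleration: m/s²

Answer: m/s²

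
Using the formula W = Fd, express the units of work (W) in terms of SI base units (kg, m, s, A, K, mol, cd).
Units of each symbol in W = Fd:
  F (force): kg·m/s²
  d (displacement): m

Multiplying the contributions: [kg·m/s²] · [m]
Adding exponents of each base unit: kg: 1, m: 2, s: -2
SI base units of work: kg·m²/s²

Answer: kg·m²/s²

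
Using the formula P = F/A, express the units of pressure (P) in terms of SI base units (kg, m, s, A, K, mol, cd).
Units of each symbol in P = F/A:
  F (force): kg·m/s²
  A (area): m²  → in the denominator, contributes 1/m²

Multiplying the contributions: [kg·m/s²] · [1/m²]
Adding exponents of each base unit: kg: 1, m: -1, s: -2
SI base units of pressure: kg/(m·s²)

Answer: kg/(m·s²)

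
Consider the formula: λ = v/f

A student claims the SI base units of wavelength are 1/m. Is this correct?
Units of each symbol in λ = v/f:
  v (wave speed): m/s
  f (frequency): 1/s  → in the denominator, contributes s

Multiplying the contributions: [m/s] · [s]
Adding exponents of each base unit: m: 1
SI base units of wavelength: m

The claimed units 1/m (exponents m: -1) do not match the derived units m (exponents m: 1), so the claim is incorrect.

Answer: No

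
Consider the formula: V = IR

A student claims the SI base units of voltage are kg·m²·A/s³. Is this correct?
Units of each symbol in V = IR:
  I (current): A
  R (resistance, in ohms): kg·m²/(s³·A²)

Multiplying the contributions: [A] · [kg·m²/(s³·A²)]
Adding exponents of each base unit: kg: 1, m: 2, s: -3, A: -1
SI base units of voltage: kg·m²/(s³·A)

The claimed units kg·m²·A/s³ (exponents kg: 1, m: 2, s: -3, A: 1) do not match the derived units kg·m²/(s³·A) (exponents kg: 1, m: 2, s: -3, A: -1), so the claim is incorrect.

Answer: No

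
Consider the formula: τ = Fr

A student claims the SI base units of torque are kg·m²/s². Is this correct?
Units of each symbol in τ = Fr:
  F (force): kg·m/s²
  r (lever arm): m

Multiplying the contributions: [kg·m/s²] · [m]
Adding exponents of each base unit: kg: 1, m: 2, s: -2
SI base units of torque: kg·m²/s²

The claimed units kg·m²/s² match the derived units, so the claim is correct.

Answer: Yes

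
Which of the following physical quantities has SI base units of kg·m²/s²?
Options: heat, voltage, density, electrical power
Checking the SI base units of each option:
  heat (Q = mcΔT): kg·m²/s²  ✓ matches
  voltage (V = IR): kg·m²/(s³·A)  ✗
  density (ρ = m/V): kg/m³  ✗
  electrical power (P = IV): kg·m²/s³  ✗

Only heat has units kg·m²/s².

Answer: heat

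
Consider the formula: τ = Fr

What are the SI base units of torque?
Units of each symbol in τ = Fr:
  F (force): kg·m/s²
  r (lever arm): m

Multiplying the contributions: [kg·m/s²] · [m]
Adding exponents of each base unit: kg: 1, m: 2, s: -2
SI base units of torque: kg·m²/s²

Answer: kg·m²/s²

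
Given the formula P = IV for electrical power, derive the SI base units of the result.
Units of each symbol in P = IV:
  I (current): A
  V (voltage, in volts): kg·m²/(s³·A)

Multiplying the contributions: [A] · [kg·m²/(s³·A)]
Adding exponents of each base unit: kg: 1, m: 2, s: -3
SI base units of electrical power: kg·m²/s³

Answer: kg·m²/s³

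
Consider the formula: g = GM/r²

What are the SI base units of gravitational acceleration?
Units of each symbol in g = GM/r²:
  G (gravitational constant): m³/(kg·s²)
  M (mass): kg
  r (distance): m  → to the power 2 in the denominator, contributes 1/m²

Multiplying the contributions: [m³/(kg·s²)] · [kg] · [1/m²]
Adding exponents of each base unit: m: 1, s: -2
SI base units of gravitational acceleration: m/s²

Answer: m/s²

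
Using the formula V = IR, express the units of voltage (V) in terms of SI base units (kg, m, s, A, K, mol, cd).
Units of each symbol in V = IR:
  I (current): A
  R (resistance, in ohms): kg·m²/(s³·A²)

Multiplying the contributions: [A] · [kg·m²/(s³·A²)]
Adding exponents of each base unit: kg: 1, m: 2, s: -3, A: -1
SI base units of voltage: kg·m²/(s³·A)

Answer: kg·m²/(s³·A)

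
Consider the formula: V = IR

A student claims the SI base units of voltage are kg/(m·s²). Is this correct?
Units of each symbol in V = IR:
  I (current): A
  R (resistance, in ohms): kg·m²/(s³·A²)

Multiplying the contributions: [A] · [kg·m²/(s³·A²)]
Adding exponents of each base unit: kg: 1, m: 2, s: -3, A: -1
SI base units of voltage: kg·m²/(s³·A)

The claimed units kg/(m·s²) (exponents kg: 1, m: -1, s: -2) do not match the derived units kg·m²/(s³·A) (exponents kg: 1, m: 2, s: -3, A: -1), so the claim is incorrect.

Answer: No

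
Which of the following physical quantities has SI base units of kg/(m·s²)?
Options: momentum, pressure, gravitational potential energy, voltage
Checking the SI base units of each option:
  momentum (p = mv): kg·m/s  ✗
  pressure (P = F/A): kg/(m·s²)  ✓ matches
  gravitational potential energy (U = -GMm/r): kg·m²/s²  ✗
  voltage (V = IR): kg·m²/(s³·A)  ✗

Only pressure has units kg/(m·s²).

Answer: pressure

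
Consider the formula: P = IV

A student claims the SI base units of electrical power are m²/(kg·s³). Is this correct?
Units of each symbol in P = IV:
  I (current): A
  V (voltage, in volts): kg·m²/(s³·A)

Multiplying the contributions: [A] · [kg·m²/(s³·A)]
Adding exponents of each base unit: kg: 1, m: 2, s: -3
SI base units of electrical power: kg·m²/s³

The claimed units m²/(kg·s³) (exponents kg: -1, m: 2, s: -3) do not match the derived units kg·m²/s³ (exponents kg: 1, m: 2, s: -3), so the claim is incorrect.

Answer: No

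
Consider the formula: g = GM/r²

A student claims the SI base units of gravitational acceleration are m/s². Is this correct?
Units of each symbol in g = GM/r²:
  G (gravitational constant): m³/(kg·s²)
  M (mass): kg
  r (distance): m  → to the power 2 in the denominator, contributes 1/m²

Multiplying the contributions: [m³/(kg·s²)] · [kg] · [1/m²]
Adding exponents of each base unit: m: 1, s: -2
SI base units of gravitational acceleration: m/s²

The claimed units m/s² match the derived units, so the claim is correct.

Answer: Yes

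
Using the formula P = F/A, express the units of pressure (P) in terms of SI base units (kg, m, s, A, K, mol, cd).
Units of each symbol in P = F/A:
  F (force): kg·m/s²
  A (area): m²  → in the denominator, contributes 1/m²

Multiplying the contributions: [kg·m/s²] · [1/m²]
Adding exponents of each base unit: kg: 1, m: -1, s: -2
SI base units of pressure: kg/(m·s²)

Answer: kg/(m·s²)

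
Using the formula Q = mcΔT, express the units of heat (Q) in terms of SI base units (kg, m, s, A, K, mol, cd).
Units of each symbol in Q = mcΔT:
  m (mass): kg
  c (specific heat capacity, in J/(kg·K)): m²/(s²·K)
  ΔT (temperature change): K

Multiplying the contributions: [kg] · [m²/(s²·K)] · [K]
Adding exponents of each base unit: kg: 1, m: 2, s: -2
SI base units of heat: kg·m²/s²

Answer: kg·m²/s²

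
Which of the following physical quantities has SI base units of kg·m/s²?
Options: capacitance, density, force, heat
Checking the SI base units of each option:
  capacitance (C = Q/V): s⁴·A²/(kg·m²)  ✗
  density (ρ = m/V): kg/m³  ✗
  force (F = ma): kg·m/s²  ✓ matches
  heat (Q = mcΔT): kg·m²/s²  ✗

Only force has units kg·m/s².

Answer: force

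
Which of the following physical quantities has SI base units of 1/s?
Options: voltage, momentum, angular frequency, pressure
Checking the SI base units of each option:
  voltage (V = IR): kg·m²/(s³·A)  ✗
  momentum (p = mv): kg·m/s  ✗
  angular frequency (ω = 2πf): 1/s  ✓ matches
  pressure (P = F/A): kg/(m·s²)  ✗

Only angular frequency has units 1/s.

Answer: angular frequency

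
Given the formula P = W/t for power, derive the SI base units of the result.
Units of each symbol in P = W/t:
  W (work): kg·m²/s²
  t (time): s  → in the denominator, contributes 1/s

Multiplying the contributions: [kg·m²/s²] · [1/s]
Adding exponents of each base unit: kg: 1, m: 2, s: -3
SI base units of power: kg·m²/s³

Answer: kg·m²/s³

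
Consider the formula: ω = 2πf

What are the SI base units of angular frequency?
Units of each symbol in ω = 2πf:
  f (frequency): 1/s
  The factor 2π is dimensionless.

Multiplying the contributions: [1/s]
Adding exponents of each base unit: s: -1
SI base units of angular frequency: 1/s

Answer: 1/s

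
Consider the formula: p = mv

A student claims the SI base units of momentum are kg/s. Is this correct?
Units of each symbol in p = mv:
  m (mass): kg
  v (velocity): m/s

Multiplying the contributions: [kg] · [m/s]
Adding exponents of each base unit: kg: 1, m: 1, s: -1
SI base units of momentum: kg·m/s

The claimed units kg/s (exponents kg: 1, s: -1) do not match the derived units kg·m/s (exponents kg: 1, m: 1, s: -1), so the claim is incorrect.

Answer: No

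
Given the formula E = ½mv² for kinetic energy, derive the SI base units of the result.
Units of each symbol in E = ½mv²:
  m (mass): kg
  v (speed): m/s  → to the power 2, contributes m²/s²
  The factor ½ is dimensionless.

Multiplying the contributions: [kg] · [m²/s²]
Adding exponents of each base unit: kg: 1, m: 2, s: -2
SI base units of kinetic energy: kg·m²/s²

Answer: kg·m²/s²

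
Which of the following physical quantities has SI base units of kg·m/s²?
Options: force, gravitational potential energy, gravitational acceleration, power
Checking the SI base units of each option:
  force (F = ma): kg·m/s²  ✓ matches
  gravitational potential energy (U = -GMm/r): kg·m²/s²  ✗
  gravitational acceleration (g = GM/r²): m/s²  ✗
  power (P = W/t): kg·m²/s³  ✗

Only force has units kg·m/s².

Answer: force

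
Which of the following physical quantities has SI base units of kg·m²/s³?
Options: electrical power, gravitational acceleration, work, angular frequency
Checking the SI base units of each option:
  electrical power (P = IV): kg·m²/s³  ✓ matches
  gravitational acceleration (g = GM/r²): m/s²  ✗
  work (W = Fd): kg·m²/s²  ✗
  angular frequency (ω = 2πf): 1/s  ✗

Only electrical power has units kg·m²/s³.

Answer: electrical power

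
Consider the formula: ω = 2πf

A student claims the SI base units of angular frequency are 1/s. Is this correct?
Units of each symbol in ω = 2πf:
  f (frequency): 1/s
  The factor 2π is dimensionless.

Multiplying the contributions: [1/s]
Adding exponents of each base unit: s: -1
SI base units of angular frequency: 1/s

The claimed units 1/s match the derived units, so the claim is correct.

Answer: Yes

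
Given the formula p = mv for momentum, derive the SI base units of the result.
Units of each symbol in p = mv:
  m (mass): kg
  v (velocity): m/s

Multiplying the contributions: [kg] · [m/s]
Adding exponents of each base unit: kg: 1, m: 1, s: -1
SI base units of momentum: kg·m/s

Answer: kg·m/s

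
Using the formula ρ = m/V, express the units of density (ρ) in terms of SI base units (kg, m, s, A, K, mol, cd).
Units of each symbol in ρ = m/V:
  m (mass): kg
  V (volume): m³  → in the denominator, contributes 1/m³

Multiplying the contributions: [kg] · [1/m³]
Adding exponents of each base unit: kg: 1, m: -3
SI base units of density: kg/m³

Answer: kg/m³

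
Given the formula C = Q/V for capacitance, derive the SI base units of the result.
Units of each symbol in C = Q/V:
  Q (charge, in coulombs): s·A
  V (voltage, in volts): kg·m²/(s³·A)  → in the denominator, contributes s³·A/(kg·m²)

Multiplying the contributions: [s·A] · [s³·A/(kg·m²)]
Adding exponents of each base unit: kg: -1, m: -2, s: 4, A: 2
SI base units of capacitance: s⁴·A²/(kg·m²)

Answer: s⁴·A²/(kg·m²)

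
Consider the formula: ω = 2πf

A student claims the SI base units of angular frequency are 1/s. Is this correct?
Units of each symbol in ω = 2πf:
  f (frequency): 1/s
  The factor 2π is dimensionless.

Multiplying the contributions: [1/s]
Adding exponents of each base unit: s: -1
SI base units of angular frequency: 1/s

The claimed units 1/s match the derived units, so the claim is correct.

Answer: Yes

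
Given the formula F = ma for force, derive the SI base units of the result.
Units of each symbol in F = ma:
  m (mass): kg
  a (acceleration): m/s²

Multiplying the contributions: [kg] · [m/s²]
Adding exponents of each base unit: kg: 1, m: 1, s: -2
SI base units of force: kg·m/s²

Answer: kg·m/s²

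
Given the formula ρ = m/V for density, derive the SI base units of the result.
Units of each symbol in ρ = m/V:
  m (mass): kg
  V (volume): m³  → in the denominator, contributes 1/m³

Multiplying the contributions: [kg] · [1/m³]
Adding exponents of each base unit: kg: 1, m: -3
SI base units of density: kg/m³

Answer: kg/m³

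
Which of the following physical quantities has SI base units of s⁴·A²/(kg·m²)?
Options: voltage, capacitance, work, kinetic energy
Checking the SI base units of each option:
  voltage (V = IR): kg·m²/(s³·A)  ✗
  capacitance (C = Q/V): s⁴·A²/(kg·m²)  ✓ matches
  work (W = Fd): kg·m²/s²  ✗
  kinetic energy (E = ½mv²): kg·m²/s²  ✗

Only capacitance has units s⁴·A²/(kg·m²).

Answer: capacitance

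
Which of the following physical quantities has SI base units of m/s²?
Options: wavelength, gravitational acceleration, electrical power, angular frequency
Checking the SI base units of each option:
  wavelength (λ = v/f): m  ✗
  gravitational acceleration (g = GM/r²): m/s²  ✓ matches
  electrical power (P = IV): kg·m²/s³  ✗
  angular frequency (ω = 2πf): 1/s  ✗

Only gravitational acceleration has units m/s².

Answer: gravitational acceleration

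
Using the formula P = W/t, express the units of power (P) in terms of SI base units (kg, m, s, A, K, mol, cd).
Units of each symbol in P = W/t:
  W (work): kg·m²/s²
  t (time): s  → in the denominator, contributes 1/s

Multiplying the contributions: [kg·m²/s²] · [1/s]
Adding exponents of each base unit: kg: 1, m: 2, s: -3
SI base units of power: kg·m²/s³

Answer: kg·m²/s³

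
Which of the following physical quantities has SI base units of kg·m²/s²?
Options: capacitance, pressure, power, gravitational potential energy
Checking the SI base units of each option:
  capacitance (C = Q/V): s⁴·A²/(kg·m²)  ✗
  pressure (P = F/A): kg/(m·s²)  ✗
  power (P = W/t): kg·m²/s³  ✗
  gravitational potential energy (U = -GMm/r): kg·m²/s²  ✓ matches

Only gravitational potential energy has units kg·m²/s².

Answer: gravitational potential energy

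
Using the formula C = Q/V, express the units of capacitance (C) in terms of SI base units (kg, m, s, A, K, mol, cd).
Units of each symbol in C = Q/V:
  Q (charge, in coulombs): s·A
  V (voltage, in volts): kg·m²/(s³·A)  → in the denominator, contributes s³·A/(kg·m²)

Multiplying the contributions: [s·A] · [s³·A/(kg·m²)]
Adding exponents of each base unit: kg: -1, m: -2, s: 4, A: 2
SI base units of capacitance: s⁴·A²/(kg·m²)

Answer: s⁴·A²/(kg·m²)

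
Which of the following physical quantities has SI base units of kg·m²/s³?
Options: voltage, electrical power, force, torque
Checking the SI base units of each option:
  voltage (V = IR): kg·m²/(s³·A)  ✗
  electrical power (P = IV): kg·m²/s³  ✓ matches
  force (F = ma): kg·m/s²  ✗
  torque (τ = Fr): kg·m²/s²  ✗

Only electrical power has units kg·m²/s³.

Answer: electrical power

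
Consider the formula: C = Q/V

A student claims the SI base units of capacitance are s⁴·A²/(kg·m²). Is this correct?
Units of each symbol in C = Q/V:
  Q (charge, in coulombs): s·A
  V (voltage, in volts): kg·m²/(s³·A)  → in the denominator, contributes s³·A/(kg·m²)

Multiplying the contributions: [s·A] · [s³·A/(kg·m²)]
Adding exponents of each base unit: kg: -1, m: -2, s: 4, A: 2
SI base units of capacitance: s⁴·A²/(kg·m²)

The claimed units s⁴·A²/(kg·m²) match the derived units, so the claim is correct.

Answer: Yes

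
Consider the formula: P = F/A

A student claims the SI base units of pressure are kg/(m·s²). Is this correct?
Units of each symbol in P = F/A:
  F (force): kg·m/s²
  A (area): m²  → in the denominator, contributes 1/m²

Multiplying the contributions: [kg·m/s²] · [1/m²]
Adding exponents of each base unit: kg: 1, m: -1, s: -2
SI base units of pressure: kg/(m·s²)

The claimed units kg/(m·s²) match the derived units, so the claim is correct.

Answer: Yes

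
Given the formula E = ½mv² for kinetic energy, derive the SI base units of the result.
Units of each symbol in E = ½mv²:
  m (mass): kg
  v (speed): m/s  → to the power 2, contributes m²/s²
  The factor ½ is dimensionless.

Multiplying the contributions: [kg] · [m²/s²]
Adding exponents of each base unit: kg: 1, m: 2, s: -2
SI base units of kinetic energy: kg·m²/s²

Answer: kg·m²/s²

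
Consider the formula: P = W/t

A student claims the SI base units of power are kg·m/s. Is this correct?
Units of each symbol in P = W/t:
  W (work): kg·m²/s²
  t (time): s  → in the denominator, contributes 1/s

Multiplying the contributions: [kg·m²/s²] · [1/s]
Adding exponents of each base unit: kg: 1, m: 2, s: -3
SI base units of power: kg·m²/s³

The claimed units kg·m/s (exponents kg: 1, m: 1, s: -1) do not match the derived units kg·m²/s³ (exponents kg: 1, m: 2, s: -3), so the claim is incorrect.

Answer: No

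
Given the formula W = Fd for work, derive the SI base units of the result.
Units of each symbol in W = Fd:
  F (force): kg·m/s²
  d (displacement): m

Multiplying the contributions: [kg·m/s²] · [m]
Adding exponents of each base unit: kg: 1, m: 2, s: -2
SI base units of work: kg·m²/s²

Answer: kg·m²/s²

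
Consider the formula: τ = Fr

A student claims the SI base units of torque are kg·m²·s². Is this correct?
Units of each symbol in τ = Fr:
  F (force): kg·m/s²
  r (lever arm): m

Multiplying the contributions: [kg·m/s²] · [m]
Adding exponents of each base unit: kg: 1, m: 2, s: -2
SI base units of torque: kg·m²/s²

The claimed units kg·m²·s² (exponents kg: 1, m: 2, s: 2) do not match the derived units kg·m²/s² (exponents kg: 1, m: 2, s: -2), so the claim is incorrect.

Answer: No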